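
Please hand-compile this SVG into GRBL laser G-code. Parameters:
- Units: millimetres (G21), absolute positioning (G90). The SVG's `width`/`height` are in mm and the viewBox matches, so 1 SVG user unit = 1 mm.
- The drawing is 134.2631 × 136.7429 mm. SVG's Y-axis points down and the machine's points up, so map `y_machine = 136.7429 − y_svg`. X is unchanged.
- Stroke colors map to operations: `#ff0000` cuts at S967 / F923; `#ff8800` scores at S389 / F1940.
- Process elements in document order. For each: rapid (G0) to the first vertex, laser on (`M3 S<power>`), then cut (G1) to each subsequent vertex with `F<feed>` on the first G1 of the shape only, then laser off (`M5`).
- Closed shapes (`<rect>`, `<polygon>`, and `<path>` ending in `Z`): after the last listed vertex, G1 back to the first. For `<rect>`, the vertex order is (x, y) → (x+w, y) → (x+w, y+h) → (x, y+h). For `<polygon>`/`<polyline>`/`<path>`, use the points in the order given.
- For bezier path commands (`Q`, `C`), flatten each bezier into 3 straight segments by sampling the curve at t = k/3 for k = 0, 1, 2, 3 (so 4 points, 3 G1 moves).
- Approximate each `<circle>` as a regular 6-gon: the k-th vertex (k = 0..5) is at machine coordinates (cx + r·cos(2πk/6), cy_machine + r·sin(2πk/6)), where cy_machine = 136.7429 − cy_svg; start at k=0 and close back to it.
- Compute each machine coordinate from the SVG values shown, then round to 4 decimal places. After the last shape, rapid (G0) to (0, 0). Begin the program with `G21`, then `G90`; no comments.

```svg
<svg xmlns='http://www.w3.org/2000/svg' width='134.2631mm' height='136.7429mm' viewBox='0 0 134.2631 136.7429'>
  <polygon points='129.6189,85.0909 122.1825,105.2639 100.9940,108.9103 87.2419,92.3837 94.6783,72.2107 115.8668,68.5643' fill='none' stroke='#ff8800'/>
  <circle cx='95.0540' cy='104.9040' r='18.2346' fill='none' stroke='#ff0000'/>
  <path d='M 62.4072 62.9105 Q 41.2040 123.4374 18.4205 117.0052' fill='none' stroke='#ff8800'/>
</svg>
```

G21
G90
G0 X129.6189 Y51.6520
M3 S389
G1 X122.1825 Y31.4790 F1940
G1 X100.9940 Y27.8326
G1 X87.2419 Y44.3592
G1 X94.6783 Y64.5322
G1 X115.8668 Y68.1786
G1 X129.6189 Y51.6520
M5
G0 X113.2886 Y31.8389
M3 S967
G1 X104.1713 Y47.6305 F923
G1 X85.9367 Y47.6305
G1 X76.8194 Y31.8389
G1 X85.9367 Y16.0473
G1 X104.1713 Y16.0473
G1 X113.2886 Y31.8389
M5
G0 X62.4072 Y73.8324
M3 S389
G1 X48.0961 Y40.9210 F1940
G1 X33.4339 Y22.8895
G1 X18.4205 Y19.7377
M5
G0 X0.0000 Y0.0000

Since the viewBox matches the mm dimensions, user units are millimetres directly. The only transform is the Y-flip y_m = 136.7429 − y_svg.

Shape 1 is a regular polygon drawn with `<polygon>`. Its stroke #ff8800 means score at S389, F1940. After flipping Y the toolpath is (129.6189,51.6520) → (122.1825,31.4790) → (100.9940,27.8326) → (87.2419,44.3592) → (94.6783,64.5322) → (115.8668,68.1786) → (129.6189,51.6520), returning to the start.

Shape 2 is a circle drawn with `<circle>`. Its stroke #ff0000 means cut at S967, F923. After flipping Y the toolpath is (113.2886,31.8389) → (104.1713,47.6305) → (85.9367,47.6305) → (76.8194,31.8389) → (85.9367,16.0473) → (104.1713,16.0473) → (113.2886,31.8389), returning to the start.

Shape 3 is a quadratic bezier drawn with `<path>`. Its stroke #ff8800 means score at S389, F1940. After flipping Y the toolpath is (62.4072,73.8324) → (48.0961,40.9210) → (33.4339,22.8895) → (18.4205,19.7377).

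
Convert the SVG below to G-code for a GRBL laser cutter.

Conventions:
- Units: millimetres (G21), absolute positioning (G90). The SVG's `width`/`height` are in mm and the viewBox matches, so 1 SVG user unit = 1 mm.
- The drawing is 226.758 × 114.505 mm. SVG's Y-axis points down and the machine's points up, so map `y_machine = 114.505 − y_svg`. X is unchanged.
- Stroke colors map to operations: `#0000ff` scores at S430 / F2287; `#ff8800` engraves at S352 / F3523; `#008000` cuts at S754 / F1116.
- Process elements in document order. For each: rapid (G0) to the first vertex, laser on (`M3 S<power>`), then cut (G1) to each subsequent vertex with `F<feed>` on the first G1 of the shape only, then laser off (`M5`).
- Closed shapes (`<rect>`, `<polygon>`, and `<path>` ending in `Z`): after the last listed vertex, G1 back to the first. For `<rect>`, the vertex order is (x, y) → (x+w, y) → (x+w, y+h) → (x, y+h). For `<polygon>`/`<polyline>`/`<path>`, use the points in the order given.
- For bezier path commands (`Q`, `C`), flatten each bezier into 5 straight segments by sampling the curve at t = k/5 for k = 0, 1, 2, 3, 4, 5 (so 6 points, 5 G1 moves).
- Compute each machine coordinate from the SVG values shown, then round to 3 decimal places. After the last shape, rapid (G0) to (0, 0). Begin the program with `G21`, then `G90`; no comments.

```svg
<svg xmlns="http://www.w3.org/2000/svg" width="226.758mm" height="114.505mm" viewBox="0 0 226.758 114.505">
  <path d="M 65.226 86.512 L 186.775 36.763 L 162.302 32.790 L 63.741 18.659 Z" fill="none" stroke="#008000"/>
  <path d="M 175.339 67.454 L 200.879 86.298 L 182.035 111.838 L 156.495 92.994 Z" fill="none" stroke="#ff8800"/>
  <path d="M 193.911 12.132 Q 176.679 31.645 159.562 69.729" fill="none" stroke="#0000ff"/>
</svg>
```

viewBox `0 0 226.758 114.505` with mm width/height → 1 unit = 1 mm. Flip: y_m = 114.505 − y_svg.

**Shape 1** — `<path>` closed polygon, stroke `#008000` → cut (S754, F1116). Machine vertices: (65.226,27.993) → (186.775,77.742) → (162.302,81.715) → (63.741,95.846) → (65.226,27.993). Closed: final G1 returns to the first vertex.

**Shape 2** — `<path>` regular polygon, stroke `#ff8800` → engrave (S352, F3523). Machine vertices: (175.339,47.051) → (200.879,28.207) → (182.035,2.667) → (156.495,21.511) → (175.339,47.051). Closed: final G1 returns to the first vertex.

**Shape 3** — `<path>` quadratic bezier, stroke `#0000ff` → score (S430, F2287). Control points (SVG): P0=(193.911,12.132), P1=(176.679,31.645), P2=(159.562,69.729); sampled at t=k/5. Machine vertices: (193.911,102.373) → (187.023,93.825) → (180.144,83.791) → (173.274,72.272) → (166.413,59.267) → (159.562,44.776). Open path.

G21
G90
G0 X65.226 Y27.993
M3 S754
G1 X186.775 Y77.742 F1116
G1 X162.302 Y81.715
G1 X63.741 Y95.846
G1 X65.226 Y27.993
M5
G0 X175.339 Y47.051
M3 S352
G1 X200.879 Y28.207 F3523
G1 X182.035 Y2.667
G1 X156.495 Y21.511
G1 X175.339 Y47.051
M5
G0 X193.911 Y102.373
M3 S430
G1 X187.023 Y93.825 F2287
G1 X180.144 Y83.791
G1 X173.274 Y72.272
G1 X166.413 Y59.267
G1 X159.562 Y44.776
M5
G0 X0.000 Y0.000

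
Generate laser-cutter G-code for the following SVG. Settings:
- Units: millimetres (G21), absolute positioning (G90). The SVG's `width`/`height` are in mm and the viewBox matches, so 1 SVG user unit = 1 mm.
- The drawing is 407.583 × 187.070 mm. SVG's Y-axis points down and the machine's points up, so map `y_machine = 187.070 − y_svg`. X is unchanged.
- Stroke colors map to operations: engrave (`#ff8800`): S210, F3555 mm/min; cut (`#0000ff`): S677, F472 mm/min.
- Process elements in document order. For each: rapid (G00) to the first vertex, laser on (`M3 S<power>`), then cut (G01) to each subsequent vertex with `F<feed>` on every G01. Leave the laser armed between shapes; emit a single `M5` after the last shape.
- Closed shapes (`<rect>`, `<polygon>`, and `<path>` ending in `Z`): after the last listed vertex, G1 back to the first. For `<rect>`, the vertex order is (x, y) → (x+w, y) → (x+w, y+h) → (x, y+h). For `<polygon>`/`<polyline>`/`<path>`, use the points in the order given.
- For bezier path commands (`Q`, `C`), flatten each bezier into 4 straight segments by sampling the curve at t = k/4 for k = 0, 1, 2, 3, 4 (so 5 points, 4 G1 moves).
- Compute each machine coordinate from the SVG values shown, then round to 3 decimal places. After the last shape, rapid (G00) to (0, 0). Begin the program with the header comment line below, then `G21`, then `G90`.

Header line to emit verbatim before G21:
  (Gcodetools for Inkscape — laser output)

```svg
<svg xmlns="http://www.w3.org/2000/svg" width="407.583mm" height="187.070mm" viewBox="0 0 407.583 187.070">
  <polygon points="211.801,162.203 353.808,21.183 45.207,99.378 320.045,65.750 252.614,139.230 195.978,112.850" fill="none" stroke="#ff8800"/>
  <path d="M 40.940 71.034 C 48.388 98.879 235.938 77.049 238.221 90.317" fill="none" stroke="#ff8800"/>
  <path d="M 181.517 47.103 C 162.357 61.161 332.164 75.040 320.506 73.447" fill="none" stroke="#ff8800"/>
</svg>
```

(Gcodetools for Inkscape — laser output)
G21
G90
G00 X211.801 Y24.867
M3 S210
G01 X353.808 Y165.887 F3555
G01 X45.207 Y87.692 F3555
G01 X320.045 Y121.320 F3555
G01 X252.614 Y47.840 F3555
G01 X195.978 Y74.220 F3555
G01 X211.801 Y24.867 F3555
G00 X40.940 Y116.036
M3 S210
G01 X74.586 Y103.142 F3555
G01 X141.517 Y100.928 F3555
G01 X207.480 Y101.448 F3555
G01 X238.221 Y96.753 F3555
G00 X181.517 Y139.967
M3 S210
G01 X196.790 Y129.696 F3555
G01 X248.198 Y120.926 F3555
G01 X301.013 Y115.090 F3555
G01 X320.506 Y113.623 F3555
M5
G00 X0.000 Y0.000

Since the viewBox matches the mm dimensions, user units are millimetres directly. The only transform is the Y-flip y_m = 187.070 − y_svg.

Shape 1 is a closed polygon drawn with `<polygon>`. Its stroke #ff8800 means engrave at S210, F3555. After flipping Y the toolpath is (211.801,24.867) → (353.808,165.887) → (45.207,87.692) → (320.045,121.320) → (252.614,47.840) → (195.978,74.220) → (211.801,24.867), returning to the start.

Shape 2 is a cubic bezier drawn with `<path>`. Its stroke #ff8800 means engrave at S210, F3555. After flipping Y the toolpath is (40.940,116.036) → (74.586,103.142) → (141.517,100.928) → (207.480,101.448) → (238.221,96.753).

Shape 3 is a cubic bezier drawn with `<path>`. Its stroke #ff8800 means engrave at S210, F3555. After flipping Y the toolpath is (181.517,139.967) → (196.790,129.696) → (248.198,120.926) → (301.013,115.090) → (320.506,113.623).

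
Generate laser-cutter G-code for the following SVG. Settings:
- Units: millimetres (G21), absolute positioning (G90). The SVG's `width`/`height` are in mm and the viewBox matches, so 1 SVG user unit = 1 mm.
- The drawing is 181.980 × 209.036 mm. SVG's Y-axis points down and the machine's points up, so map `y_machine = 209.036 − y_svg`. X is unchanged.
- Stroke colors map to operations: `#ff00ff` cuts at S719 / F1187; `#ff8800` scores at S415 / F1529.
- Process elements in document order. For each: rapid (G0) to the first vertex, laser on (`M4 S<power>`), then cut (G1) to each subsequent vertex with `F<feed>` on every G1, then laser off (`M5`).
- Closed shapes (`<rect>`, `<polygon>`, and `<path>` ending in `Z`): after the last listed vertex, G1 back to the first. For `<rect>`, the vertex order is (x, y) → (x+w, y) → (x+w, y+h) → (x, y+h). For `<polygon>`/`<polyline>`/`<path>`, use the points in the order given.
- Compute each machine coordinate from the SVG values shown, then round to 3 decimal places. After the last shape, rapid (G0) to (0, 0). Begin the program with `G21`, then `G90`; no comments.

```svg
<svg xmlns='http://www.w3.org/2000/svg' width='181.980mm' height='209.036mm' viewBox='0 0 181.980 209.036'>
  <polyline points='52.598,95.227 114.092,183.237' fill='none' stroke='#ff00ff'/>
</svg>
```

G21
G90
G0 X52.598 Y113.809
M4 S719
G1 X114.092 Y25.799 F1187
M5
G0 X0.000 Y0.000

Since the viewBox matches the mm dimensions, user units are millimetres directly. The only transform is the Y-flip y_m = 209.036 − y_svg.

Shape 1 is a line segment drawn with `<polyline>`. Its stroke #ff00ff means cut at S719, F1187. After flipping Y the toolpath is (52.598,113.809) → (114.092,25.799).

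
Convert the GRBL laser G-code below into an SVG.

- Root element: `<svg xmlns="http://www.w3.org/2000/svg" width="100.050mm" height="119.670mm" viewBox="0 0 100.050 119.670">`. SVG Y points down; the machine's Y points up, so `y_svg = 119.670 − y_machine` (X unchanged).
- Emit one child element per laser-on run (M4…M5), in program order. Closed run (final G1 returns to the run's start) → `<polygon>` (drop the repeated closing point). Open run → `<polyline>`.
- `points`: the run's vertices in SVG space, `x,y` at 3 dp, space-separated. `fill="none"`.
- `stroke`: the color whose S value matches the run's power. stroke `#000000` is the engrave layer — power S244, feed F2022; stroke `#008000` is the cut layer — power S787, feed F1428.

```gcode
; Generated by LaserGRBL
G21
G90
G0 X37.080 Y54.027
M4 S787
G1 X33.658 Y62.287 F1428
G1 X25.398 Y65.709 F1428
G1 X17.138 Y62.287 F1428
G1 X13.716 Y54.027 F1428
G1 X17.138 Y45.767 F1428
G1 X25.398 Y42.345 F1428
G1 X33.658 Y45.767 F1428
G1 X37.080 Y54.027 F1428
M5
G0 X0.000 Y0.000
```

y_svg = 119.670 − y_m. Every run uses S787, so all elements get stroke `#008000` (cut).

[1] closed run; points: 37.080,65.643 33.658,57.383 25.398,53.961 17.138,57.383 13.716,65.643 17.138,73.903 25.398,77.325 33.658,73.903

<svg xmlns="http://www.w3.org/2000/svg" width="100.050mm" height="119.670mm" viewBox="0 0 100.050 119.670">
  <polygon points="37.080,65.643 33.658,57.383 25.398,53.961 17.138,57.383 13.716,65.643 17.138,73.903 25.398,77.325 33.658,73.903" fill="none" stroke="#008000"/>
</svg>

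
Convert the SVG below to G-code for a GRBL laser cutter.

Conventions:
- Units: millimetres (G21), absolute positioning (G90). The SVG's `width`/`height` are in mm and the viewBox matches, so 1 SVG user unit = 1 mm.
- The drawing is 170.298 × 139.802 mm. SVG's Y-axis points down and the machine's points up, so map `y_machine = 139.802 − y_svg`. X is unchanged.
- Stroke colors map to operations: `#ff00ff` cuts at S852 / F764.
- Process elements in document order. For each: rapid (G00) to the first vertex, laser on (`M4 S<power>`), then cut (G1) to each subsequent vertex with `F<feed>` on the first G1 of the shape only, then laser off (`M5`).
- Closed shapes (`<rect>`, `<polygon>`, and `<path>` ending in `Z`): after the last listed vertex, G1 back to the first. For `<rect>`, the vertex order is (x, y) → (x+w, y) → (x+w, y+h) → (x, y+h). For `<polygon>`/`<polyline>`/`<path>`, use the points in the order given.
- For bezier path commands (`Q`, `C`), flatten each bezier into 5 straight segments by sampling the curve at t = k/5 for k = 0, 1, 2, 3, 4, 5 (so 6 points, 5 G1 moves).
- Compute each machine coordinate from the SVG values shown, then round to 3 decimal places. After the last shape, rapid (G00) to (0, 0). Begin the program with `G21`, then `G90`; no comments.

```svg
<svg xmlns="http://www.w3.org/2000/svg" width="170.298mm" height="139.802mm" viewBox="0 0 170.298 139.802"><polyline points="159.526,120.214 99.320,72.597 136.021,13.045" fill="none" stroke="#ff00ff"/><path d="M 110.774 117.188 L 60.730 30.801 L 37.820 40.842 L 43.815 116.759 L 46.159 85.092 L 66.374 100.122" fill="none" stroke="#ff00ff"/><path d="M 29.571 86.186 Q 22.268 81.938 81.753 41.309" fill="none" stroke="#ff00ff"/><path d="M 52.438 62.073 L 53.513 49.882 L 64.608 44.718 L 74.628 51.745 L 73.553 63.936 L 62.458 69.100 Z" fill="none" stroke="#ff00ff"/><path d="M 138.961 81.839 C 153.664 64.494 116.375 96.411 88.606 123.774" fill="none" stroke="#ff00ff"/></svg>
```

G21
G90
G00 X159.526 Y19.588
M4 S852
G1 X99.320 Y67.205 F764
G1 X136.021 Y126.757
M5
G00 X110.774 Y22.614
M4 S852
G1 X60.730 Y109.001 F764
G1 X37.820 Y98.960
G1 X43.815 Y23.043
G1 X46.159 Y54.710
G1 X66.374 Y39.680
M5
G00 X29.571 Y53.616
M4 S852
G1 X29.321 Y56.770 F764
G1 X34.415 Y62.835
G1 X44.851 Y71.811
G1 X60.631 Y83.697
G1 X81.753 Y98.493
M5
G00 X52.438 Y77.729
M4 S852
G1 X53.513 Y89.920 F764
G1 X64.608 Y95.084
G1 X74.628 Y88.057
G1 X73.553 Y75.866
G1 X62.458 Y70.702
G1 X52.438 Y77.729
M5
G00 X138.961 Y57.963
M4 S852
G1 X142.036 Y62.889 F764
G1 X135.585 Y58.575
G1 X122.562 Y47.605
G1 X105.918 Y32.562
G1 X88.606 Y16.028
M5
G00 X0.000 Y0.000

Since the viewBox matches the mm dimensions, user units are millimetres directly. The only transform is the Y-flip y_m = 139.802 − y_svg.

Shape 1 is a open polyline drawn with `<polyline>`. Its stroke #ff00ff means cut at S852, F764. After flipping Y the toolpath is (159.526,19.588) → (99.320,67.205) → (136.021,126.757).

Shape 2 is a open polyline drawn with `<path>`. Its stroke #ff00ff means cut at S852, F764. After flipping Y the toolpath is (110.774,22.614) → (60.730,109.001) → (37.820,98.960) → (43.815,23.043) → (46.159,54.710) → (66.374,39.680).

Shape 3 is a quadratic bezier drawn with `<path>`. Its stroke #ff00ff means cut at S852, F764. After flipping Y the toolpath is (29.571,53.616) → (29.321,56.770) → (34.415,62.835) → (44.851,71.811) → (60.631,83.697) → (81.753,98.493).

Shape 4 is a regular polygon drawn with `<path>`. Its stroke #ff00ff means cut at S852, F764. After flipping Y the toolpath is (52.438,77.729) → (53.513,89.920) → (64.608,95.084) → (74.628,88.057) → (73.553,75.866) → (62.458,70.702) → (52.438,77.729), returning to the start.

Shape 5 is a cubic bezier drawn with `<path>`. Its stroke #ff00ff means cut at S852, F764. After flipping Y the toolpath is (138.961,57.963) → (142.036,62.889) → (135.585,58.575) → (122.562,47.605) → (105.918,32.562) → (88.606,16.028).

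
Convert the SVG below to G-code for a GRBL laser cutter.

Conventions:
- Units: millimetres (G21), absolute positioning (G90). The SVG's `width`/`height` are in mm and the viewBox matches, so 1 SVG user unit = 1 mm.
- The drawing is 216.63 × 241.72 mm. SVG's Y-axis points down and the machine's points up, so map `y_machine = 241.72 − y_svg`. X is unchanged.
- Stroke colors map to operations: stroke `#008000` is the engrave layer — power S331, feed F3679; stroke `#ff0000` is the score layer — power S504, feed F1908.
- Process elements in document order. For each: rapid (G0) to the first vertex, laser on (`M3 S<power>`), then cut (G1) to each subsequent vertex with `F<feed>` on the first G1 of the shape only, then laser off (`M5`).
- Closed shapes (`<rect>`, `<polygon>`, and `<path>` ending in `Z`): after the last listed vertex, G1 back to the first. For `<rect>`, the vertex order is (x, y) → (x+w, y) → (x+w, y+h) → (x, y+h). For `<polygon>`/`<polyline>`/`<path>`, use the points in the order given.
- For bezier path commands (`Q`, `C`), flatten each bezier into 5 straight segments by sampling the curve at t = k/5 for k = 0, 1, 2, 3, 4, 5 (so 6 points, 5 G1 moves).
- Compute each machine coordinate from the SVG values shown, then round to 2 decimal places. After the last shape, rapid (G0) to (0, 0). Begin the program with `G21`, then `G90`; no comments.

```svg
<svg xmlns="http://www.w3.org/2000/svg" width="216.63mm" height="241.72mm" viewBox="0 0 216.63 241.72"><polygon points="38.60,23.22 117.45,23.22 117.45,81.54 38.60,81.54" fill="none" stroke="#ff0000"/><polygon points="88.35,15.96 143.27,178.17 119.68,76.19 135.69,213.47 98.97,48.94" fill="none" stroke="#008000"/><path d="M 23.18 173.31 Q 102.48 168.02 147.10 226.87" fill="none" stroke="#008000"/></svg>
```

G21
G90
G0 X38.60 Y218.50
M3 S504
G1 X117.45 Y218.50 F1908
G1 X117.45 Y160.18
G1 X38.60 Y160.18
G1 X38.60 Y218.50
M5
G0 X88.35 Y225.76
M3 S331
G1 X143.27 Y63.55 F3679
G1 X119.68 Y165.53
G1 X135.69 Y28.25
G1 X98.97 Y192.78
G1 X88.35 Y225.76
M5
G0 X23.18 Y68.41
M3 S331
G1 X53.51 Y67.96 F3679
G1 X81.07 Y62.38
G1 X105.86 Y51.67
G1 X127.86 Y35.82
G1 X147.10 Y14.85
M5
G0 X0.00 Y0.00

1 u = 1 mm; y_m = 241.72 − y.

[1] `<polygon>` rectangle, #ff0000→score S504 F1908: (38.60,218.50) → (117.45,218.50) → (117.45,160.18) → (38.60,160.18) → (38.60,218.50) (closed)

[2] `<polygon>` closed polygon, #008000→engrave S331 F3679: (88.35,225.76) → (143.27,63.55) → (119.68,165.53) → (135.69,28.25) → (98.97,192.78) → (88.35,225.76) (closed)

[3] `<path>` quadratic bezier, #008000→engrave S331 F3679: (23.18,68.41) → (53.51,67.96) → (81.07,62.38) → (105.86,51.67) → (127.86,35.82) → (147.10,14.85)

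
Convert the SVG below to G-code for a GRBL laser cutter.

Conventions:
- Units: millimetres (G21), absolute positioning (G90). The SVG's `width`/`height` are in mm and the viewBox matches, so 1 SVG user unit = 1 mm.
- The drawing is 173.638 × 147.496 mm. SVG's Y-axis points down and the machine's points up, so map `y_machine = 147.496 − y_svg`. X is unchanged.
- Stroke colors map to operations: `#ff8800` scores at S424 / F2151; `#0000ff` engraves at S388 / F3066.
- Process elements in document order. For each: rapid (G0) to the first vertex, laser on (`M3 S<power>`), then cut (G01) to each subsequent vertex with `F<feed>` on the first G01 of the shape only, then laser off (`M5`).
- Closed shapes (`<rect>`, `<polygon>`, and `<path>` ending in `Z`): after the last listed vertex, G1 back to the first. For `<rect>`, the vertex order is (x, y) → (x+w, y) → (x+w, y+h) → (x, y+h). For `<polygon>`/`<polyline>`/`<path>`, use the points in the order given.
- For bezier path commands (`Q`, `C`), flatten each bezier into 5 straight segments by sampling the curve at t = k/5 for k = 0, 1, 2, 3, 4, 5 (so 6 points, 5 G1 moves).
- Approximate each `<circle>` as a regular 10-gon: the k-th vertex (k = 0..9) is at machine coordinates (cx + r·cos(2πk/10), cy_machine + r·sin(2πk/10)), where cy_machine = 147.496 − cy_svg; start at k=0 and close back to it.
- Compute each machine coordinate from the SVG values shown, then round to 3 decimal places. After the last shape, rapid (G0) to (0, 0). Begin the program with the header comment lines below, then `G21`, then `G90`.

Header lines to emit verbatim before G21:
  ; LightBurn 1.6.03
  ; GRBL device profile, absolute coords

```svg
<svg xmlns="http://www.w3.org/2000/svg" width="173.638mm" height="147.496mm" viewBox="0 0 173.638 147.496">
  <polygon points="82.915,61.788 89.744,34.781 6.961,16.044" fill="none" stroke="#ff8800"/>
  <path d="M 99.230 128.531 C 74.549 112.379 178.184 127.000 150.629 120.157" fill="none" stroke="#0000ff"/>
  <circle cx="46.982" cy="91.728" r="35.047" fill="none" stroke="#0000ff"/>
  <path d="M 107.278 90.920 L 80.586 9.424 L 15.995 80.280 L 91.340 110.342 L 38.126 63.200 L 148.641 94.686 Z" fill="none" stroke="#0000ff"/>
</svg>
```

; LightBurn 1.6.03
; GRBL device profile, absolute coords
G21
G90
G0 X82.915 Y85.708
M3 S424
G01 X89.744 Y112.715 F2151
G01 X6.961 Y131.452
G01 X82.915 Y85.708
M5
G0 X99.230 Y18.965
M3 S388
G01 X97.743 Y25.381 F3066
G01 X114.596 Y26.920
G01 X137.332 Y26.087
G01 X153.495 Y25.391
G01 X150.629 Y27.339
M5
G0 X82.029 Y55.768
M3 S388
G01 X75.336 Y76.368 F3066
G01 X57.812 Y89.100
G01 X36.152 Y89.100
G01 X18.628 Y76.368
G01 X11.935 Y55.768
G01 X18.628 Y35.168
G01 X36.152 Y22.436
G01 X57.812 Y22.436
G01 X75.336 Y35.168
G01 X82.029 Y55.768
M5
G0 X107.278 Y56.576
M3 S388
G01 X80.586 Y138.072 F3066
G01 X15.995 Y67.216
G01 X91.340 Y37.154
G01 X38.126 Y84.296
G01 X148.641 Y52.810
G01 X107.278 Y56.576
M5
G0 X0.000 Y0.000

viewBox `0 0 173.638 147.496` with mm width/height → 1 unit = 1 mm. Flip: y_m = 147.496 − y_svg.

**Shape 1** — `<polygon>` closed polygon, stroke `#ff8800` → score (S424, F2151). Machine vertices: (82.915,85.708) → (89.744,112.715) → (6.961,131.452) → (82.915,85.708). Closed: final G1 returns to the first vertex.

**Shape 2** — `<path>` cubic bezier, stroke `#0000ff` → engrave (S388, F3066). Control points (SVG): P0=(99.230,128.531), P1=(74.549,112.379), P2=(178.184,127.000), P3=(150.629,120.157); sampled at t=k/5. Machine vertices: (99.230,18.965) → (97.743,25.381) → (114.596,26.920) → (137.332,26.087) → (153.495,25.391) → (150.629,27.339). Open path.

**Shape 3** — `<circle>` circle, stroke `#0000ff` → engrave (S388, F3066). Machine vertices: (82.029,55.768) → (75.336,76.368) → (57.812,89.100) → (36.152,89.100) → (18.628,76.368) → (11.935,55.768) → (18.628,35.168) → (36.152,22.436) → (57.812,22.436) → (75.336,35.168) → (82.029,55.768). Closed: final G1 returns to the first vertex.

**Shape 4** — `<path>` closed polygon, stroke `#0000ff` → engrave (S388, F3066). Machine vertices: (107.278,56.576) → (80.586,138.072) → (15.995,67.216) → (91.340,37.154) → (38.126,84.296) → (148.641,52.810) → (107.278,56.576). Closed: final G1 returns to the first vertex.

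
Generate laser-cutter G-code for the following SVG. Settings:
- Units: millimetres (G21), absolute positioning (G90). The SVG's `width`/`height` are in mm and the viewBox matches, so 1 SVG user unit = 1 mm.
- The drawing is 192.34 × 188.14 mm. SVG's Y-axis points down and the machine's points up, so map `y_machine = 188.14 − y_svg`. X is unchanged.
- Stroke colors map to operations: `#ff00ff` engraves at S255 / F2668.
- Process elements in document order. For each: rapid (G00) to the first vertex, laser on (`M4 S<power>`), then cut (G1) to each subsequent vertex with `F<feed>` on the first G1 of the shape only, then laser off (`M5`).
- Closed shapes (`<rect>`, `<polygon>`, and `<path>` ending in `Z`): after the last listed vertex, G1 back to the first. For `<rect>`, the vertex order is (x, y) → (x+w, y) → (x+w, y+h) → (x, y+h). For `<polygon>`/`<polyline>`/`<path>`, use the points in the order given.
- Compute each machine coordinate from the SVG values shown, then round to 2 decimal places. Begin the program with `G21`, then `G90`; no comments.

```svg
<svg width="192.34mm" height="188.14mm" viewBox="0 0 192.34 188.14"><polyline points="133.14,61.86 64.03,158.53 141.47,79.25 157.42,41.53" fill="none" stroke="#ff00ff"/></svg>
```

Since the viewBox matches the mm dimensions, user units are millimetres directly. The only transform is the Y-flip y_m = 188.14 − y_svg.

Shape 1 is a open polyline drawn with `<polyline>`. Its stroke #ff00ff means engrave at S255, F2668. After flipping Y the toolpath is (133.14,126.28) → (64.03,29.61) → (141.47,108.89) → (157.42,146.61).

G21
G90
G00 X133.14 Y126.28
M4 S255
G1 X64.03 Y29.61 F2668
G1 X141.47 Y108.89
G1 X157.42 Y146.61
M5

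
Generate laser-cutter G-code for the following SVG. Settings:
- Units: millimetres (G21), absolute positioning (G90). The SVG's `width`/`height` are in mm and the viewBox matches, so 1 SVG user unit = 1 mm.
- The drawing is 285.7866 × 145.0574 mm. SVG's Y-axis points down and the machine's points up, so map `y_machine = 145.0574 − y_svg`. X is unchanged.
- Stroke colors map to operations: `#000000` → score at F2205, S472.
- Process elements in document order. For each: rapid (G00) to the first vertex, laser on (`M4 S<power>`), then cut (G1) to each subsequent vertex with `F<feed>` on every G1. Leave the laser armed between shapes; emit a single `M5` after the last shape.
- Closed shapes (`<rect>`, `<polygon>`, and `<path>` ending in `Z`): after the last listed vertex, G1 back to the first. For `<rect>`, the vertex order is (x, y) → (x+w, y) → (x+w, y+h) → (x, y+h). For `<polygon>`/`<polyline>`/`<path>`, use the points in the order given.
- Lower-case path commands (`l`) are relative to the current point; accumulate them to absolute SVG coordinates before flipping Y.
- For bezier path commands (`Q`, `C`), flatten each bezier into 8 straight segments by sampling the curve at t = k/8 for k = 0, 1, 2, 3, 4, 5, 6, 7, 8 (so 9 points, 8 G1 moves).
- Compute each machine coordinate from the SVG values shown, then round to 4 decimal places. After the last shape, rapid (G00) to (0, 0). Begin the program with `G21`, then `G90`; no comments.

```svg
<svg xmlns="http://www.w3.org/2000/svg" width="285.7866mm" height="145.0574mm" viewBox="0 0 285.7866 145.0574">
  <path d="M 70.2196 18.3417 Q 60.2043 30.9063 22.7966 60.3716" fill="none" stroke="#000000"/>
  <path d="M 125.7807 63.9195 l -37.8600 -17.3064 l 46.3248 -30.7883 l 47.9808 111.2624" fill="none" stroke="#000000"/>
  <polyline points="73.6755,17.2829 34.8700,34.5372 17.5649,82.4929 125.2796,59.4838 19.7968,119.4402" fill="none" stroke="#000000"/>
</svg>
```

G21
G90
G00 X70.2196 Y126.7157
M4 S472
G1 X67.2878 Y123.3105 F2205
G1 X63.4999 Y119.3771 F2205
G1 X58.8561 Y114.9156 F2205
G1 X53.3562 Y109.9259 F2205
G1 X47.0003 Y104.4081 F2205
G1 X39.7884 Y98.3622 F2205
G1 X31.7205 Y91.7881 F2205
G1 X22.7966 Y84.6858 F2205
G00 X125.7807 Y81.1379
M4 S472
G1 X87.9207 Y98.4443 F2205
G1 X134.2455 Y129.2326 F2205
G1 X182.2263 Y17.9702 F2205
G00 X73.6755 Y127.7745
M4 S472
G1 X34.8700 Y110.5202 F2205
G1 X17.5649 Y62.5645 F2205
G1 X125.2796 Y85.5736 F2205
G1 X19.7968 Y25.6172 F2205
M5
G00 X0.0000 Y0.0000

Since the viewBox matches the mm dimensions, user units are millimetres directly. The only transform is the Y-flip y_m = 145.0574 − y_svg.

Shape 1 is a quadratic bezier drawn with `<path>`. Its stroke #000000 means score at S472, F2205. After flipping Y the toolpath is (70.2196,126.7157) → (67.2878,123.3105) → (63.4999,119.3771) → (58.8561,114.9156) → (53.3562,109.9259) → (47.0003,104.4081) → (39.7884,98.3622) → (31.7205,91.7881) → (22.7966,84.6858).

Shape 2 is a open polyline drawn with `<path>`. Its stroke #000000 means score at S472, F2205. After flipping Y the toolpath is (125.7807,81.1379) → (87.9207,98.4443) → (134.2455,129.2326) → (182.2263,17.9702).

Shape 3 is a open polyline drawn with `<polyline>`. Its stroke #000000 means score at S472, F2205. After flipping Y the toolpath is (73.6755,127.7745) → (34.8700,110.5202) → (17.5649,62.5645) → (125.2796,85.5736) → (19.7968,25.6172).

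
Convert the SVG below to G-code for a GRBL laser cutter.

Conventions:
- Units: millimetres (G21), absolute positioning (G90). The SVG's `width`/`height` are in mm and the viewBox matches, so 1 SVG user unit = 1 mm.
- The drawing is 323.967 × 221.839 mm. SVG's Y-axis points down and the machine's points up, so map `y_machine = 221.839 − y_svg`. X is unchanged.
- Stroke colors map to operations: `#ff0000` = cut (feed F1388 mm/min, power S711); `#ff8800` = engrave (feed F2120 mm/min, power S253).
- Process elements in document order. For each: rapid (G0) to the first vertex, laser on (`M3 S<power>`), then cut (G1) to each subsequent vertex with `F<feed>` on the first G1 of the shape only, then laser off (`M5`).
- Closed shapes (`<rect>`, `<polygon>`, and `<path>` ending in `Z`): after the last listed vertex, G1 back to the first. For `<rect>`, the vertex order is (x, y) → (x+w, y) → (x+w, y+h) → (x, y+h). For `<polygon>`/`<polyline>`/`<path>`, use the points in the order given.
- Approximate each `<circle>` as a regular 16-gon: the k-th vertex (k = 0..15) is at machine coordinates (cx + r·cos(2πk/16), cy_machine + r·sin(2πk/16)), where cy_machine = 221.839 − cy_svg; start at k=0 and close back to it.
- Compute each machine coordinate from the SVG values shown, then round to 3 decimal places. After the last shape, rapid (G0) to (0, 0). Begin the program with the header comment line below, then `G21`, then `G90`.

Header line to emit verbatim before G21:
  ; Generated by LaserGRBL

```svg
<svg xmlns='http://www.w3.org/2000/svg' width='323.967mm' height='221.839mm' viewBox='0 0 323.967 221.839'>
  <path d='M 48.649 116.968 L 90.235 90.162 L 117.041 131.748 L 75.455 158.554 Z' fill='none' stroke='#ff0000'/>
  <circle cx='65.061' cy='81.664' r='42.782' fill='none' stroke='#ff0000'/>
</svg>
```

; Generated by LaserGRBL
G21
G90
G0 X48.649 Y104.871
M3 S711
G1 X90.235 Y131.677 F1388
G1 X117.041 Y90.091
G1 X75.455 Y63.285
G1 X48.649 Y104.871
M5
G0 X107.843 Y140.175
M3 S711
G1 X104.586 Y156.547 F1388
G1 X95.312 Y170.426
G1 X81.433 Y179.700
G1 X65.061 Y182.957
G1 X48.689 Y179.700
G1 X34.810 Y170.426
G1 X25.536 Y156.547
G1 X22.279 Y140.175
G1 X25.536 Y123.803
G1 X34.810 Y109.924
G1 X48.689 Y100.650
G1 X65.061 Y97.393
G1 X81.433 Y100.650
G1 X95.312 Y109.924
G1 X104.586 Y123.803
G1 X107.843 Y140.175
M5
G0 X0.000 Y0.000

Since the viewBox matches the mm dimensions, user units are millimetres directly. The only transform is the Y-flip y_m = 221.839 − y_svg.

Shape 1 is a regular polygon drawn with `<path>`. Its stroke #ff0000 means cut at S711, F1388. After flipping Y the toolpath is (48.649,104.871) → (90.235,131.677) → (117.041,90.091) → (75.455,63.285) → (48.649,104.871), returning to the start.

Shape 2 is a circle drawn with `<circle>`. Its stroke #ff0000 means cut at S711, F1388. After flipping Y the toolpath is (107.843,140.175) → (104.586,156.547) → (95.312,170.426) → (81.433,179.700) → (65.061,182.957) → (48.689,179.700) → (34.810,170.426) → (25.536,156.547) → (22.279,140.175) → (25.536,123.803) → (34.810,109.924) → (48.689,100.650) → (65.061,97.393) → (81.433,100.650) → (95.312,109.924) → (104.586,123.803) → (107.843,140.175), returning to the start.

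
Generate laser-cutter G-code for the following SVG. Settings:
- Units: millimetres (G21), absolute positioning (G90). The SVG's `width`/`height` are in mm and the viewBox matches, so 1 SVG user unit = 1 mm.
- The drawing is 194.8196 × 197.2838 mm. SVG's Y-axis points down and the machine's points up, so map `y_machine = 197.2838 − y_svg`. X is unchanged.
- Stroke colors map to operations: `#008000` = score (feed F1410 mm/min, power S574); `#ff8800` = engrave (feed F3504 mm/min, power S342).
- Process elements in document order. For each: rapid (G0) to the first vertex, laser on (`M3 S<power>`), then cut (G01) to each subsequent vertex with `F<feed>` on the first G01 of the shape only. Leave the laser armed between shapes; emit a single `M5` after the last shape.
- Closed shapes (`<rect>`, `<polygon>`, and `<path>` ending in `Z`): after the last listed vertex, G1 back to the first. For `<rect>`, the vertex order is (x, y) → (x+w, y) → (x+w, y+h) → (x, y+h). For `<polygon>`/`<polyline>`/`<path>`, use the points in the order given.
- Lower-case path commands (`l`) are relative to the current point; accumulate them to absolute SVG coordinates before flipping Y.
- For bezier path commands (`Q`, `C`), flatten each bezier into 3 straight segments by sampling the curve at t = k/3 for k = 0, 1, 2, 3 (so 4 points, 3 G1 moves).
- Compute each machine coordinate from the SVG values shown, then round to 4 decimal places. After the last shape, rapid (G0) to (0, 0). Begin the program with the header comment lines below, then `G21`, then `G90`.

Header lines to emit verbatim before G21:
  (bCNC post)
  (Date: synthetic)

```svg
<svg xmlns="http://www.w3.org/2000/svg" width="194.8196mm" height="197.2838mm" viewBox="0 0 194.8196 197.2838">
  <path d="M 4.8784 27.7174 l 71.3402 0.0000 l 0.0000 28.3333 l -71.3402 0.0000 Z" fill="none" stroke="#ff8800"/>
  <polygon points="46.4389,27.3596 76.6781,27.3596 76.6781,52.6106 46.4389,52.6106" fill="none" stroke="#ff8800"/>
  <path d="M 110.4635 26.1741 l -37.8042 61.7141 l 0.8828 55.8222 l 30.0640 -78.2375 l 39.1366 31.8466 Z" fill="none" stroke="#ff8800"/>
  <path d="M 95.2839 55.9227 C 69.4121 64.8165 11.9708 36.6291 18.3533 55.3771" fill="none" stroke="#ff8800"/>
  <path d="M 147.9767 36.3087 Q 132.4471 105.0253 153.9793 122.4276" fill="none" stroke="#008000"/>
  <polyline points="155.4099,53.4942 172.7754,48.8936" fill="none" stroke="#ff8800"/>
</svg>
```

(bCNC post)
(Date: synthetic)
G21
G90
G0 X4.8784 Y169.5664
M3 S342
G01 X76.2186 Y169.5664 F3504
G01 X76.2186 Y141.2331
G01 X4.8784 Y141.2331
G01 X4.8784 Y169.5664
G0 X46.4389 Y169.9242
M3 S342
G01 X76.6781 Y169.9242 F3504
G01 X76.6781 Y144.6732
G01 X46.4389 Y144.6732
G01 X46.4389 Y169.9242
G0 X110.4635 Y171.1097
M3 S342
G01 X72.6593 Y109.3956 F3504
G01 X73.5421 Y53.5734
G01 X103.6061 Y131.8109
G01 X142.7427 Y99.9643
G01 X110.4635 Y171.1097
G0 X95.2839 Y141.3611
M3 S342
G01 X62.4220 Y141.7160 F3504
G01 X29.7123 Y148.1213
G01 X18.3533 Y141.9067
G0 X147.9767 Y160.9751
M3 S574
G01 X141.7416 Y120.8656 F1410
G01 X143.7425 Y92.1593
G01 X153.9793 Y74.8562
G0 X155.4099 Y143.7896
M3 S342
G01 X172.7754 Y148.3902 F3504
M5
G0 X0.0000 Y0.0000

viewBox `0 0 194.8196 197.2838` with mm width/height → 1 unit = 1 mm. Flip: y_m = 197.2838 − y_svg.

**Shape 1** — `<path>` rectangle, stroke `#ff8800` → engrave (S342, F3504). Machine vertices: (4.8784,169.5664) → (76.2186,169.5664) → (76.2186,141.2331) → (4.8784,141.2331) → (4.8784,169.5664). Closed: final G1 returns to the first vertex.

**Shape 2** — `<polygon>` rectangle, stroke `#ff8800` → engrave (S342, F3504). Machine vertices: (46.4389,169.9242) → (76.6781,169.9242) → (76.6781,144.6732) → (46.4389,144.6732) → (46.4389,169.9242). Closed: final G1 returns to the first vertex.

**Shape 3** — `<path>` closed polygon, stroke `#ff8800` → engrave (S342, F3504). Machine vertices: (110.4635,171.1097) → (72.6593,109.3956) → (73.5421,53.5734) → (103.6061,131.8109) → (142.7427,99.9643) → (110.4635,171.1097). Closed: final G1 returns to the first vertex.

**Shape 4** — `<path>` cubic bezier, stroke `#ff8800` → engrave (S342, F3504). Control points (SVG): P0=(95.2839,55.9227), P1=(69.4121,64.8165), P2=(11.9708,36.6291), P3=(18.3533,55.3771); sampled at t=k/3. Machine vertices: (95.2839,141.3611) → (62.4220,141.7160) → (29.7123,148.1213) → (18.3533,141.9067). Open path.

**Shape 5** — `<path>` quadratic bezier, stroke `#008000` → score (S574, F1410). Control points (SVG): P0=(147.9767,36.3087), P1=(132.4471,105.0253), P2=(153.9793,122.4276); sampled at t=k/3. Machine vertices: (147.9767,160.9751) → (141.7416,120.8656) → (143.7425,92.1593) → (153.9793,74.8562). Open path.

**Shape 6** — `<polyline>` line segment, stroke `#ff8800` → engrave (S342, F3504). Machine vertices: (155.4099,143.7896) → (172.7754,148.3902). Open path.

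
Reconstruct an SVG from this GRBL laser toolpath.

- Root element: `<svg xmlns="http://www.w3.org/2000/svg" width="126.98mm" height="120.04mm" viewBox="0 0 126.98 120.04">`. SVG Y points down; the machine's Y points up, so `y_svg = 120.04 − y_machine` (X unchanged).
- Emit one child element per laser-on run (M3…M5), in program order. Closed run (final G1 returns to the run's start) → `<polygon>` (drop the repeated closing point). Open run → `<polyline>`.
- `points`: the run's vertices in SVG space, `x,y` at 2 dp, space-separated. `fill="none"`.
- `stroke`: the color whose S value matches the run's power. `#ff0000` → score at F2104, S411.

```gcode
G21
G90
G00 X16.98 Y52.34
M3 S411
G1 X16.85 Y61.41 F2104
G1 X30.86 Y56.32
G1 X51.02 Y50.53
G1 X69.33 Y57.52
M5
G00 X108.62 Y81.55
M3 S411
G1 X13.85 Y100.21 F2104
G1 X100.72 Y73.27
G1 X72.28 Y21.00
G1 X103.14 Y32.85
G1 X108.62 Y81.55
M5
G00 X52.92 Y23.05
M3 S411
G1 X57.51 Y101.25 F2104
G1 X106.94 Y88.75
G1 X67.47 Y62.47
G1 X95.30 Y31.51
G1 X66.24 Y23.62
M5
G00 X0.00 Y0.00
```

<svg xmlns="http://www.w3.org/2000/svg" width="126.98mm" height="120.04mm" viewBox="0 0 126.98 120.04">
  <polyline points="16.98,67.70 16.85,58.63 30.86,63.72 51.02,69.51 69.33,62.52" fill="none" stroke="#ff0000"/>
  <polygon points="108.62,38.49 13.85,19.83 100.72,46.77 72.28,99.04 103.14,87.19" fill="none" stroke="#ff0000"/>
  <polyline points="52.92,96.99 57.51,18.79 106.94,31.29 67.47,57.57 95.30,88.53 66.24,96.42" fill="none" stroke="#ff0000"/>
</svg>

Machine Y-up, SVG Y-down with viewBox height 120.04, so y_svg = 120.04 − y_machine; X carries over. Every run uses S411, so all elements get stroke `#ff0000` (score).

Run 1: The run is open, so emit a `<polyline>` with points (Y-flipped): 16.98,67.70 16.85,58.63 30.86,63.72 51.02,69.51 69.33,62.52.

Run 2: The run returns to its start, so emit a `<polygon>` with points (Y-flipped): 108.62,38.49 13.85,19.83 100.72,46.77 72.28,99.04 103.14,87.19.

Run 3: The run is open, so emit a `<polyline>` with points (Y-flipped): 52.92,96.99 57.51,18.79 106.94,31.29 67.47,57.57 95.30,88.53 66.24,96.42.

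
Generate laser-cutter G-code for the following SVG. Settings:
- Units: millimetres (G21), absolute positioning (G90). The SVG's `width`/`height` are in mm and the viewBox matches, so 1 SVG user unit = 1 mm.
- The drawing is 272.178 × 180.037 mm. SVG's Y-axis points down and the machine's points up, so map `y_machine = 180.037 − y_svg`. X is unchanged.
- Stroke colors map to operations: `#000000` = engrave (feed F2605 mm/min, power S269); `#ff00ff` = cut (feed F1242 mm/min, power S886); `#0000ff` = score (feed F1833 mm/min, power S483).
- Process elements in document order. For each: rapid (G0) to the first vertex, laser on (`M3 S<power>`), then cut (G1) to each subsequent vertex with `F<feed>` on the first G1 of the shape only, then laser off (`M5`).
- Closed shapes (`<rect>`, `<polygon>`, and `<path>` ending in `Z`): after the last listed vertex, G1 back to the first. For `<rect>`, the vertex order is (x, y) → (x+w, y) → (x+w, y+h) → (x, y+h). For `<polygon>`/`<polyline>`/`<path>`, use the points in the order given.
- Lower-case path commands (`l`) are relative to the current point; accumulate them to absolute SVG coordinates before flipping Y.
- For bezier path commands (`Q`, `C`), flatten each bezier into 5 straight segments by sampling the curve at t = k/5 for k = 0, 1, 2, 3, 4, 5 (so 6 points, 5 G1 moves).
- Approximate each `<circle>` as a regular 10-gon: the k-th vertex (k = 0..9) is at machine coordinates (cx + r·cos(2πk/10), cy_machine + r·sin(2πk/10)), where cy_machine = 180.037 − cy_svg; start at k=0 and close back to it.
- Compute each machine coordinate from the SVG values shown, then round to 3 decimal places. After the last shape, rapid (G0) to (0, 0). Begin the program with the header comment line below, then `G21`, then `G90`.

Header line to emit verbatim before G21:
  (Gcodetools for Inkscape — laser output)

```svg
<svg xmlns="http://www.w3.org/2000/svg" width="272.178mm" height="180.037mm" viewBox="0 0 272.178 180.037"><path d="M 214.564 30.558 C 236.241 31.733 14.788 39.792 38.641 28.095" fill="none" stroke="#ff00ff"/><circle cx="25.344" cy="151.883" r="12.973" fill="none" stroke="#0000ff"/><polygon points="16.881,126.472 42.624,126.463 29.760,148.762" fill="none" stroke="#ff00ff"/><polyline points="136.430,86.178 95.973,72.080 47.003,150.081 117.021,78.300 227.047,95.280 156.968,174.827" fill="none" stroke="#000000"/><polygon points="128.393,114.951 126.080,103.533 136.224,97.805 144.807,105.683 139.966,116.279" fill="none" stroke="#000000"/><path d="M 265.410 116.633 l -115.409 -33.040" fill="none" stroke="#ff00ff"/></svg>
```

(Gcodetools for Inkscape — laser output)
G21
G90
G0 X214.564 Y149.479
M3 S886
G1 X202.302 Y148.161 F1242
G1 X155.134 Y146.470
G1 X96.504 Y145.684
G1 X49.858 Y147.081
G1 X38.641 Y151.942
M5
G0 X38.317 Y28.154
M3 S483
G1 X35.839 Y35.779 F1833
G1 X29.353 Y40.492
G1 X21.335 Y40.492
G1 X14.849 Y35.779
G1 X12.371 Y28.154
G1 X14.849 Y20.529
G1 X21.335 Y15.816
G1 X29.353 Y15.816
G1 X35.839 Y20.529
G1 X38.317 Y28.154
M5
G0 X16.881 Y53.565
M3 S886
G1 X42.624 Y53.574 F1242
G1 X29.760 Y31.275
G1 X16.881 Y53.565
M5
G0 X136.430 Y93.859
M3 S269
G1 X95.973 Y107.957 F2605
G1 X47.003 Y29.956
G1 X117.021 Y101.737
G1 X227.047 Y84.757
G1 X156.968 Y5.210
M5
G0 X128.393 Y65.086
M3 S269
G1 X126.080 Y76.504 F2605
G1 X136.224 Y82.232
G1 X144.807 Y74.354
G1 X139.966 Y63.758
G1 X128.393 Y65.086
M5
G0 X265.410 Y63.404
M3 S886
G1 X150.001 Y96.444 F1242
M5
G0 X0.000 Y0.000

viewBox `0 0 272.178 180.037` with mm width/height → 1 unit = 1 mm. Flip: y_m = 180.037 − y_svg.

**Shape 1** — `<path>` cubic bezier, stroke `#ff00ff` → cut (S886, F1242). Control points (SVG): P0=(214.564,30.558), P1=(236.241,31.733), P2=(14.788,39.792), P3=(38.641,28.095); sampled at t=k/5. Machine vertices: (214.564,149.479) → (202.302,148.161) → (155.134,146.470) → (96.504,145.684) → (49.858,147.081) → (38.641,151.942). Open path.

**Shape 2** — `<circle>` circle, stroke `#0000ff` → score (S483, F1833). Machine vertices: (38.317,28.154) → (35.839,35.779) → (29.353,40.492) → (21.335,40.492) → (14.849,35.779) → (12.371,28.154) → (14.849,20.529) → (21.335,15.816) → (29.353,15.816) → (35.839,20.529) → (38.317,28.154). Closed: final G1 returns to the first vertex.

**Shape 3** — `<polygon>` regular polygon, stroke `#ff00ff` → cut (S886, F1242). Machine vertices: (16.881,53.565) → (42.624,53.574) → (29.760,31.275) → (16.881,53.565). Closed: final G1 returns to the first vertex.

**Shape 4** — `<polyline>` open polyline, stroke `#000000` → engrave (S269, F2605). Machine vertices: (136.430,93.859) → (95.973,107.957) → (47.003,29.956) → (117.021,101.737) → (227.047,84.757) → (156.968,5.210). Open path.

**Shape 5** — `<polygon>` regular polygon, stroke `#000000` → engrave (S269, F2605). Machine vertices: (128.393,65.086) → (126.080,76.504) → (136.224,82.232) → (144.807,74.354) → (139.966,63.758) → (128.393,65.086). Closed: final G1 returns to the first vertex.

**Shape 6** — `<path>` line segment, stroke `#ff00ff` → cut (S886, F1242). Machine vertices: (265.410,63.404) → (150.001,96.444). Open path.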